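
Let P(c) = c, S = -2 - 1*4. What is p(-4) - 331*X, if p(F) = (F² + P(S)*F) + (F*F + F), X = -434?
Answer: 143706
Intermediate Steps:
S = -6 (S = -2 - 4 = -6)
p(F) = -5*F + 2*F² (p(F) = (F² - 6*F) + (F*F + F) = (F² - 6*F) + (F² + F) = (F² - 6*F) + (F + F²) = -5*F + 2*F²)
p(-4) - 331*X = -4*(-5 + 2*(-4)) - 331*(-434) = -4*(-5 - 8) + 143654 = -4*(-13) + 143654 = 52 + 143654 = 143706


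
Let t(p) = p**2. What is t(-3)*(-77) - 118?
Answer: -811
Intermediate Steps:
t(-3)*(-77) - 118 = (-3)**2*(-77) - 118 = 9*(-77) - 118 = -693 - 118 = -811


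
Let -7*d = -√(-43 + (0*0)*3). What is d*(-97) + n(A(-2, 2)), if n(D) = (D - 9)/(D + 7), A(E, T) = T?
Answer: -7/9 - 97*I*√43/7 ≈ -0.77778 - 90.867*I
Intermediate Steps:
n(D) = (-9 + D)/(7 + D)
d = I*√43/7 (d = -(-1)*√(-43 + (0*0)*3)/7 = -(-1)*√(-43 + 0*3)/7 = -(-1)*√(-43 + 0)/7 = -(-1)*√(-43)/7 = -(-1)*I*√43/7 = I*√43/7 ≈ 0.93678*I)
d*(-97) + n(A(-2, 2)) = (I*√43/7)*(-97) + (-9 + 2)/(7 + 2) = -97*I*√43/7 - 7/9 = -7/9 - 97*I*√43/7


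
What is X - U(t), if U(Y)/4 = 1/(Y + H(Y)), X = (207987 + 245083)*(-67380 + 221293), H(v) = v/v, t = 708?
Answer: 49440954303186/709 ≈ 6.9733e+10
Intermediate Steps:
H(v) = 1
X = 69733362910 (X = 453070*153913 = 69733362910)
U(Y) = 4/(1 + Y) (U(Y) = 4/(Y + 1) = 4/(1 + Y))
X - U(t) = 69733362910 - 4/(1 + 708) = 69733362910 - 4/709 = 49440954303186/709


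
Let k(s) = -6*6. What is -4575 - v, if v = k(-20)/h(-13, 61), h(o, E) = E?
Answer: -279039/61 ≈ -4574.4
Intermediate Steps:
k(s) = -36
v = -36/61 ≈ -0.59016
-4575 - v = -4575 - 1*(-36/61) = -4575 + 36/61 = -279039/61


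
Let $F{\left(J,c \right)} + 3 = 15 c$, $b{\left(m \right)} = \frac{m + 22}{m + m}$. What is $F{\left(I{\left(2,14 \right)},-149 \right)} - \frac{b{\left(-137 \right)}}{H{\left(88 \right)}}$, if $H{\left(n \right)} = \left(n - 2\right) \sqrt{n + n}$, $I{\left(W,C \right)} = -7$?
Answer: $-2238 - \frac{115 \sqrt{11}}{1036816} \approx -2238.0$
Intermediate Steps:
$b{\left(m \right)} = \frac{22 + m}{2 m}$
$H{\left(n \right)} = \sqrt{2} \sqrt{n} \left(-2 + n\right)$ ($H{\left(n \right)} = \left(-2 + n\right) \sqrt{2 n} = \left(-2 + n\right) \sqrt{2} \sqrt{n} = \sqrt{2} \sqrt{n} \left(-2 + n\right)$)
$F{\left(J,c \right)} = -3 + 15 c$
$F{\left(I{\left(2,14 \right)},-149 \right)} - \frac{b{\left(-137 \right)}}{H{\left(88 \right)}} = \left(-3 + 15 \left(-149\right)\right) - \frac{\frac{1}{2} \frac{1}{-137} \left(22 - 137\right)}{\sqrt{2} \sqrt{88} \left(-2 + 88\right)} = \left(-3 - 2235\right) - \frac{\frac{1}{2} \left(- \frac{1}{137}\right) \left(-115\right)}{\sqrt{2} \cdot 2 \sqrt{22} \cdot 86} = -2238 - \frac{115}{274 \cdot 344 \sqrt{11}} = -2238 - \frac{115 \frac{\sqrt{11}}{3784}}{274} = -2238 - \frac{115 \sqrt{11}}{1036816}$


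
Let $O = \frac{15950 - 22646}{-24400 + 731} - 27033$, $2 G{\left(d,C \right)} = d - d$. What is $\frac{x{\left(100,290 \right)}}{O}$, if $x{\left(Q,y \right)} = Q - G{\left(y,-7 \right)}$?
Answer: $- \frac{2366900}{639837381} \approx -0.0036992$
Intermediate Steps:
$G{\left(d,C \right)} = 0$ ($G{\left(d,C \right)} = \frac{d - d}{2} = \frac{1}{2} \cdot 0 = 0$)
$x{\left(Q,y \right)} = Q$ ($x{\left(Q,y \right)} = Q - 0 = Q + 0 = Q$)
$O = - \frac{639837381}{23669}$ ($O = - \frac{6696}{-23669} - 27033 = \left(-6696\right) \left(- \frac{1}{23669}\right) - 27033 = \frac{6696}{23669} - 27033 = - \frac{639837381}{23669} \approx -27033.0$)
$\frac{x{\left(100,290 \right)}}{O} = \frac{100}{- \frac{639837381}{23669}} = 100 \left(- \frac{23669}{639837381}\right) = - \frac{2366900}{639837381}$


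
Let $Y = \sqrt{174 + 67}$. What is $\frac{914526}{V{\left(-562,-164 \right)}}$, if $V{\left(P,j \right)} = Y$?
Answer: $\frac{914526 \sqrt{241}}{241} \approx 58910.0$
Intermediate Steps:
$Y = \sqrt{241} \approx 15.524$
$V{\left(P,j \right)} = \sqrt{241}$
$\frac{914526}{V{\left(-562,-164 \right)}} = \frac{914526}{\sqrt{241}} = 914526 \frac{\sqrt{241}}{241} = \frac{914526 \sqrt{241}}{241}$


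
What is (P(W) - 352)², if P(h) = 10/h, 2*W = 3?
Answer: 1073296/9 ≈ 1.1926e+5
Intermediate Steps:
W = 3/2 (W = (½)*3 = 3/2 ≈ 1.5000)
(P(W) - 352)² = (10/(3/2) - 352)² = (10*(⅔) - 352)² = (20/3 - 352)² = (-1036/3)² = 1073296/9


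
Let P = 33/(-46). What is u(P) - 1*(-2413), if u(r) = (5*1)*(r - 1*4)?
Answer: 109913/46 ≈ 2389.4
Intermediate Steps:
P = -33/46 (P = 33*(-1/46) = -33/46 ≈ -0.71739)
u(r) = -20 + 5*r (u(r) = 5*(r - 4) = 5*(-4 + r) = -20 + 5*r)
u(P) - 1*(-2413) = (-20 + 5*(-33/46)) - 1*(-2413) = (-20 - 165/46) + 2413 = -1085/46 + 2413 = 109913/46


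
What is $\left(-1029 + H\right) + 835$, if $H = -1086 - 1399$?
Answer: $-2679$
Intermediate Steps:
$H = -2485$ ($H = -1086 - 1399 = -2485$)
$\left(-1029 + H\right) + 835 = \left(-1029 - 2485\right) + 835 = -3514 + 835 = -2679$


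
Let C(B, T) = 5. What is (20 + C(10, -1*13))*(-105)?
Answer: -2625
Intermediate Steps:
(20 + C(10, -1*13))*(-105) = (20 + 5)*(-105) = 25*(-105) = -2625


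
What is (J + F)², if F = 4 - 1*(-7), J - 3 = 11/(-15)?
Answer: 39601/225 ≈ 176.00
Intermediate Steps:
J = 34/15 (J = 3 + 11/(-15) = 3 + 11*(-1/15) = 3 - 11/15 = 34/15 ≈ 2.2667)
F = 11 (F = 4 + 7 = 11)
(J + F)² = (34/15 + 11)² = (199/15)² = 39601/225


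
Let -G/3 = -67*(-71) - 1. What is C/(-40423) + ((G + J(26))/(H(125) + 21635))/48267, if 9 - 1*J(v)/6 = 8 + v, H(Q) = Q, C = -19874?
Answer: 1159604391737/2358659413120 ≈ 0.49164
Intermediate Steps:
J(v) = 6 - 6*v (J(v) = 54 - 6*(8 + v) = 54 + (-48 - 6*v) = 6 - 6*v)
G = -14268 (G = -3*(-67*(-71) - 1) = -3*(4757 - 1) = -3*4756 = -14268)
C/(-40423) + ((G + J(26))/(H(125) + 21635))/48267 = -19874/(-40423) + ((-14268 + (6 - 6*26))/(125 + 21635))/48267 = -19874*(-1/40423) + ((-14268 + (6 - 156))/21760)*(1/48267) = 19874/40423 + ((-14268 - 150)*(1/21760))*(1/48267) = 19874/40423 - 14418*1/21760*(1/48267) = 19874/40423 - 7209/10880*1/48267 = 19874/40423 - 801/58349440 = 1159604391737/2358659413120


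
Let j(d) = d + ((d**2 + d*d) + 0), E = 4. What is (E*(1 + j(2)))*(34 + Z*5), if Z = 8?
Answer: 3256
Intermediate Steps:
j(d) = d + 2*d**2 (j(d) = d + ((d**2 + d**2) + 0) = d + (2*d**2 + 0) = d + 2*d**2)
(E*(1 + j(2)))*(34 + Z*5) = (4*(1 + 2*(1 + 2*2)))*(34 + 8*5) = (4*(1 + 2*(1 + 4)))*(34 + 40) = (4*(1 + 2*5))*74 = (4*(1 + 10))*74 = (4*11)*74 = 44*74 = 3256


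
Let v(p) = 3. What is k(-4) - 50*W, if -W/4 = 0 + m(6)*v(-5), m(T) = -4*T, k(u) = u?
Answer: -14404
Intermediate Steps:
W = 288 (W = -4*(0 - 4*6*3) = -4*(0 - 24*3) = -4*(0 - 72) = -4*(-72) = 288)
k(-4) - 50*W = -4 - 50*288 = -4 - 14400 = -14404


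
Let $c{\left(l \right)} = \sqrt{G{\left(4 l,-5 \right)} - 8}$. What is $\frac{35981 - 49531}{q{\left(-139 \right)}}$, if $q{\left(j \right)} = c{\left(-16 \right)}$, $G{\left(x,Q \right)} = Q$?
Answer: $\frac{13550 i \sqrt{13}}{13} \approx 3758.1 i$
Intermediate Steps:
$c{\left(l \right)} = i \sqrt{13}$ ($c{\left(l \right)} = \sqrt{-5 - 8} = \sqrt{-13} = i \sqrt{13}$)
$q{\left(j \right)} = i \sqrt{13}$
$\frac{35981 - 49531}{q{\left(-139 \right)}} = \frac{35981 - 49531}{i \sqrt{13}} = \left(35981 - 49531\right) \left(- \frac{i \sqrt{13}}{13}\right) = - 13550 \left(- \frac{i \sqrt{13}}{13}\right) = \frac{13550 i \sqrt{13}}{13}$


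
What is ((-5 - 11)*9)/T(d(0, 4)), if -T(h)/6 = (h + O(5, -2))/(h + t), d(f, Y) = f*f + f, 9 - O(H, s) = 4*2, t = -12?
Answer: -288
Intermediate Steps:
O(H, s) = 1 (O(H, s) = 9 - 4*2 = 9 - 1*8 = 9 - 8 = 1)
d(f, Y) = f + f**2 (d(f, Y) = f**2 + f = f + f**2)
T(h) = -6*(1 + h)/(-12 + h) (T(h) = -6*(h + 1)/(h - 12) = -6*(1 + h)/(-12 + h))
((-5 - 11)*9)/T(d(0, 4)) = ((-5 - 11)*9)/((6*(-1 - 0*(1 + 0))/(-12 + 0*(1 + 0)))) = (-16*9)/((6*(-1 - 0)/(-12 + 0*1))) = -144*(-12 + 0)/(6*(-1 - 1*0)) = -144*(-2/(-1 + 0)) = -144/(6*(-1/12)*(-1)) = -144/1/2 = -144*2 = -288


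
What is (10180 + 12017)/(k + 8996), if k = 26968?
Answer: 7399/11988 ≈ 0.61720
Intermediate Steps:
(10180 + 12017)/(k + 8996) = (10180 + 12017)/(26968 + 8996) = 22197/35964 = 22197*(1/35964) = 7399/11988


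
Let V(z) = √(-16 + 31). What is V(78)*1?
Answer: √15 ≈ 3.8730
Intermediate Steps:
V(z) = √15
V(78)*1 = √15*1 = √15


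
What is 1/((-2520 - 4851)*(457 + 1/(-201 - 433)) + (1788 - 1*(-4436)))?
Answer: -634/2131705411 ≈ -2.9741e-7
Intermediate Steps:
1/((-2520 - 4851)*(457 + 1/(-201 - 433)) + (1788 - 1*(-4436))) = 1/(-7371*(457 + 1/(-634)) + (1788 + 4436)) = 1/(-7371*(457 - 1/634) + 6224) = 1/(-7371*289737/634 + 6224) = 1/(-2135651427/634 + 6224) = 1/(-2131705411/634) = -634/2131705411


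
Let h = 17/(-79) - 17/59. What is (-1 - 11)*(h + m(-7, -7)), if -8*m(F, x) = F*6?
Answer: -265491/4661 ≈ -56.960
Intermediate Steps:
m(F, x) = -3*F/4 (m(F, x) = -F*6/8 = -3*F/4)
h = -2346/4661 (h = 17*(-1/79) - 17*1/59 = -17/79 - 17/59 = -2346/4661 ≈ -0.50333)
(-1 - 11)*(h + m(-7, -7)) = (-1 - 11)*(-2346/4661 - ¾*(-7)) = -12*(-2346/4661 + 21/4) = -12*88497/18644 = -265491/4661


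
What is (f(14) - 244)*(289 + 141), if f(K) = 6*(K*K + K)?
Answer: 436880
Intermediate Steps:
f(K) = 6*K + 6*K² (f(K) = 6*(K² + K) = 6*(K + K²) = 6*K + 6*K²)
(f(14) - 244)*(289 + 141) = (6*14*(1 + 14) - 244)*(289 + 141) = (6*14*15 - 244)*430 = (1260 - 244)*430 = 1016*430 = 436880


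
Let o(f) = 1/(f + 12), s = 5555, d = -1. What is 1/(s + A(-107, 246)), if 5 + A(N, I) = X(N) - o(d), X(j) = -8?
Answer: 11/60961 ≈ 0.00018044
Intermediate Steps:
o(f) = 1/(12 + f)
A(N, I) = -144/11 (A(N, I) = -5 + (-8 - 1/(12 - 1)) = -5 + (-8 - 1/11) = -5 - 89/11 = -144/11)
1/(s + A(-107, 246)) = 1/(5555 - 144/11) = 1/(60961/11) = 11/60961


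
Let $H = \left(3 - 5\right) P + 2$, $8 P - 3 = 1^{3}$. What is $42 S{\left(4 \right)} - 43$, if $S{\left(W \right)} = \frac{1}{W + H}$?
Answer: $- \frac{173}{5} \approx -34.6$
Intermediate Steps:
$P = \frac{1}{2}$ ($P = \frac{3}{8} + \frac{1^{3}}{8} = \frac{3}{8} + \frac{1}{8} \cdot 1 = \frac{3}{8} + \frac{1}{8} = \frac{1}{2} \approx 0.5$)
$H = 1$ ($H = \left(3 - 5\right) \frac{1}{2} + 2 = \left(-2\right) \frac{1}{2} + 2 = -1 + 2 = 1$)
$S{\left(W \right)} = \frac{1}{1 + W}$ ($S{\left(W \right)} = \frac{1}{W + 1} = \frac{1}{1 + W}$)
$42 S{\left(4 \right)} - 43 = \frac{42}{1 + 4} - 43 = \frac{42}{5} - 43 = - \frac{173}{5}$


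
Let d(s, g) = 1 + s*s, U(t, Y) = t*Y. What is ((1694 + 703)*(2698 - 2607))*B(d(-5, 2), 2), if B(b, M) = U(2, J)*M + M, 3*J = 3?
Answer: 1308762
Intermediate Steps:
J = 1 (J = (⅓)*3 = 1)
U(t, Y) = Y*t
d(s, g) = 1 + s²
B(b, M) = 3*M (B(b, M) = (1*2)*M + M = 2*M + M = 3*M)
((1694 + 703)*(2698 - 2607))*B(d(-5, 2), 2) = ((1694 + 703)*(2698 - 2607))*(3*2) = (2397*91)*6 = 218127*6 = 1308762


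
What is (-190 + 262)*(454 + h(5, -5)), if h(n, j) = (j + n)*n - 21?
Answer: 31176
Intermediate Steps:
h(n, j) = -21 + n*(j + n) (h(n, j) = n*(j + n) - 21 = -21 + n*(j + n))
(-190 + 262)*(454 + h(5, -5)) = (-190 + 262)*(454 + (-21 + 5**2 - 5*5)) = 72*(454 + (-21 + 25 - 25)) = 72*(454 - 21) = 72*433 = 31176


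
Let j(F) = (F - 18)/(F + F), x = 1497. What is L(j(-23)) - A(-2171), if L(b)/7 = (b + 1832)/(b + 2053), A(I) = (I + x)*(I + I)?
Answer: -39498994163/13497 ≈ -2.9265e+6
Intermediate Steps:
A(I) = 2*I*(1497 + I) (A(I) = (I + 1497)*(I + I) = (1497 + I)*(2*I) = 2*I*(1497 + I))
j(F) = (-18 + F)/(2*F) (j(F) = (-18 + F)/((2*F)) = (-18 + F)*(1/(2*F)) = (-18 + F)/(2*F))
L(b) = 7*(1832 + b)/(2053 + b) (L(b) = 7*((b + 1832)/(b + 2053)) = 7*((1832 + b)/(2053 + b)) = 7*(1832 + b)/(2053 + b))
L(j(-23)) - A(-2171) = 7*(1832 + (½)*(-18 - 23)/(-23))/(2053 + (½)*(-18 - 23)/(-23)) - 2*(-2171)*(1497 - 2171) = 7*(1832 + (½)*(-1/23)*(-41))/(2053 + (½)*(-1/23)*(-41)) - 2*(-2171)*(-674) = 7*(1832 + 41/46)/(2053 + 41/46) - 1*2926508 = 7*(84313/46)/(94479/46) - 2926508 = 7*(46/94479)*(84313/46) - 2926508 = 84313/13497 - 2926508 = -39498994163/13497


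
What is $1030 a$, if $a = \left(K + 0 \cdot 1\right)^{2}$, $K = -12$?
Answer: $148320$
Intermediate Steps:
$a = 144$ ($a = \left(-12 + 0 \cdot 1\right)^{2} = \left(-12 + 0\right)^{2} = \left(-12\right)^{2} = 144$)
$1030 a = 1030 \cdot 144 = 148320$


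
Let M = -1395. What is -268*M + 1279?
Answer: 375139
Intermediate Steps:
-268*M + 1279 = -268*(-1395) + 1279 = 373860 + 1279 = 375139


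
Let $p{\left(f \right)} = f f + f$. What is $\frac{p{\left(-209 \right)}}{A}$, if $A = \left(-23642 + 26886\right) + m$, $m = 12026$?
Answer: $\frac{21736}{7635} \approx 2.8469$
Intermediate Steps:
$p{\left(f \right)} = f + f^{2}$ ($p{\left(f \right)} = f^{2} + f = f + f^{2}$)
$A = 15270$ ($A = \left(-23642 + 26886\right) + 12026 = 3244 + 12026 = 15270$)
$\frac{p{\left(-209 \right)}}{A} = \frac{\left(-209\right) \left(1 - 209\right)}{15270} = \left(-209\right) \left(-208\right) \frac{1}{15270} = 43472 \cdot \frac{1}{15270} = \frac{21736}{7635}$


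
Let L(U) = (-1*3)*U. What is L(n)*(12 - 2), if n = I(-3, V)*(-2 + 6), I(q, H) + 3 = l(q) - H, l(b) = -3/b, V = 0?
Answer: 240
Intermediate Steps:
I(q, H) = -3 - H - 3/q (I(q, H) = -3 + (-3/q - H) = -3 + (-H - 3/q) = -3 - H - 3/q)
n = -8 (n = (-3 - 1*0 - 3/(-3))*(-2 + 6) = (-3 + 0 - 3*(-1/3))*4 = (-3 + 0 + 1)*4 = -2*4 = -8)
L(U) = -3*U
L(n)*(12 - 2) = (-3*(-8))*(12 - 2) = 24*10 = 240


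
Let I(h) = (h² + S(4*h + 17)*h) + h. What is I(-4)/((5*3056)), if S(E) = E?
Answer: 1/1910 ≈ 0.00052356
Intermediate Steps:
I(h) = h + h² + h*(17 + 4*h) (I(h) = (h² + (4*h + 17)*h) + h = (h² + (17 + 4*h)*h) + h = (h² + h*(17 + 4*h)) + h = h + h² + h*(17 + 4*h))
I(-4)/((5*3056)) = (-4*(18 + 5*(-4)))/((5*3056)) = -4*(18 - 20)/15280 = -4*(-2)*(1/15280) = 8*(1/15280) = 1/1910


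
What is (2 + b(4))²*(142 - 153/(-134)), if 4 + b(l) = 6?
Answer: 153448/67 ≈ 2290.3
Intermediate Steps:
b(l) = 2 (b(l) = -4 + 6 = 2)
(2 + b(4))²*(142 - 153/(-134)) = (2 + 2)²*(142 - 153/(-134)) = 4²*(142 - 153*(-1/134)) = 16*(142 + 153/134) = 16*(19181/134) = 153448/67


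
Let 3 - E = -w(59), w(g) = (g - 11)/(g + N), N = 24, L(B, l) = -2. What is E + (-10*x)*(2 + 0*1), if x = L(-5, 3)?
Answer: 3617/83 ≈ 43.578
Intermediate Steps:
x = -2
w(g) = (-11 + g)/(24 + g) (w(g) = (g - 11)/(g + 24) = (-11 + g)/(24 + g))
E = 297/83 (E = 3 - (-1)*(-11 + 59)/(24 + 59) = 3 - (-1)*48/83 = 3 - 1*(-48/83) = 3 + 48/83 = 297/83 ≈ 3.5783)
E + (-10*x)*(2 + 0*1) = 297/83 + (-10*(-2))*(2 + 0*1) = 297/83 + 20*(2 + 0) = 297/83 + 20*2 = 297/83 + 40 = 3617/83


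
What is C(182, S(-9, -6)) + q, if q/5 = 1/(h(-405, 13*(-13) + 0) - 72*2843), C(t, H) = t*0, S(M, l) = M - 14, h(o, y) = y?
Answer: -1/40973 ≈ -2.4406e-5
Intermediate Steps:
S(M, l) = -14 + M
C(t, H) = 0
q = -1/40973 (q = 5/((13*(-13) + 0) - 72*2843) = 5/((-169 + 0) - 204696) = 5/(-169 - 204696) = 5/(-204865) = 5*(-1/204865) = -1/40973 ≈ -2.4406e-5)
C(182, S(-9, -6)) + q = 0 - 1/40973 = -1/40973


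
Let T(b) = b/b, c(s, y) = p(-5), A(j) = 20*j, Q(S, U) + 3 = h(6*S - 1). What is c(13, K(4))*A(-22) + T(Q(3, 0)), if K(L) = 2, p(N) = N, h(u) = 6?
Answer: 2201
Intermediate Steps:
Q(S, U) = 3 (Q(S, U) = -3 + 6 = 3)
c(s, y) = -5
T(b) = 1
c(13, K(4))*A(-22) + T(Q(3, 0)) = -100*(-22) + 1 = -5*(-440) + 1 = 2200 + 1 = 2201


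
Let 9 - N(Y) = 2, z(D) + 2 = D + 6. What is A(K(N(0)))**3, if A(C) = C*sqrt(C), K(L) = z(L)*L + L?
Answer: 99574272*sqrt(21) ≈ 4.5631e+8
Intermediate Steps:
z(D) = 4 + D (z(D) = -2 + (D + 6) = -2 + (6 + D) = 4 + D)
N(Y) = 7 (N(Y) = 9 - 1*2 = 9 - 2 = 7)
K(L) = L + L*(4 + L) (K(L) = (4 + L)*L + L = L*(4 + L) + L = L + L*(4 + L))
A(C) = C**(3/2)
A(K(N(0)))**3 = ((7*(5 + 7))**(3/2))**3 = ((7*12)**(3/2))**3 = (84**(3/2))**3 = (168*sqrt(21))**3 = 99574272*sqrt(21)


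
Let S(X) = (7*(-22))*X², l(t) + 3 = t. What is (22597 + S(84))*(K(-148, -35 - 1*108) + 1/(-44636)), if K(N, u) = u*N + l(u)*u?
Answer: -1996738928345197/44636 ≈ -4.4734e+10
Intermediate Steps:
l(t) = -3 + t
S(X) = -154*X²
K(N, u) = N*u + u*(-3 + u) (K(N, u) = u*N + (-3 + u)*u = N*u + u*(-3 + u))
(22597 + S(84))*(K(-148, -35 - 1*108) + 1/(-44636)) = (22597 - 154*84²)*((-35 - 1*108)*(-3 - 148 + (-35 - 1*108)) + 1/(-44636)) = (22597 - 154*7056)*((-35 - 108)*(-3 - 148 + (-35 - 108)) - 1/44636) = (22597 - 1086624)*(-143*(-3 - 148 - 143) - 1/44636) = -1064027*(-143*(-294) - 1/44636) = -1064027*(42042 - 1/44636) = -1064027*1876586711/44636 = -1996738928345197/44636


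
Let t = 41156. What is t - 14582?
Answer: 26574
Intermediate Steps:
t - 14582 = 41156 - 14582 = 26574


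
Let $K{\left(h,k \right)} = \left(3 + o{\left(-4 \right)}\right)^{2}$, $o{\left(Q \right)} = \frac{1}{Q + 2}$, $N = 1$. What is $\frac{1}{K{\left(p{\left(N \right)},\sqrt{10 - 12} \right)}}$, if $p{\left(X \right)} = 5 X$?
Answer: $\frac{4}{25} \approx 0.16$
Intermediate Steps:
$o{\left(Q \right)} = \frac{1}{2 + Q}$
$K{\left(h,k \right)} = \frac{25}{4}$ ($K{\left(h,k \right)} = \left(3 + \frac{1}{2 - 4}\right)^{2} = \left(3 + \frac{1}{-2}\right)^{2} = \left(3 - \frac{1}{2}\right)^{2} = \left(\frac{5}{2}\right)^{2} = \frac{25}{4}$)
$\frac{1}{K{\left(p{\left(N \right)},\sqrt{10 - 12} \right)}} = \frac{1}{\frac{25}{4}} = \frac{4}{25}$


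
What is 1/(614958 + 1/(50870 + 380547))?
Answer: 431417/265303335487 ≈ 1.6261e-6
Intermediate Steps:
1/(614958 + 1/(50870 + 380547)) = 1/(614958 + 1/431417) = 1/(265303335487/431417) = 431417/265303335487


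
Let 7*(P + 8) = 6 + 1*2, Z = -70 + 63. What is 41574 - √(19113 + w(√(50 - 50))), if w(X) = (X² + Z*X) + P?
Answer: 41574 - √936201/7 ≈ 41436.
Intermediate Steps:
Z = -7
P = -48/7 (P = -8 + (6 + 1*2)/7 = -8 + (6 + 2)/7 = -8 + (⅐)*8 = -8 + 8/7 = -48/7 ≈ -6.8571)
w(X) = -48/7 + X² - 7*X (w(X) = (X² - 7*X) - 48/7 = -48/7 + X² - 7*X)
41574 - √(19113 + w(√(50 - 50))) = 41574 - √(19113 + (-48/7 + (√(50 - 50))² - 7*√(50 - 50))) = 41574 - √(19113 + (-48/7 + (√0)² - 7*√0)) = 41574 - √(19113 + (-48/7 + 0² - 7*0)) = 41574 - √(19113 + (-48/7 + 0 + 0)) = 41574 - √(19113 - 48/7) = 41574 - √(133743/7) = 41574 - √936201/7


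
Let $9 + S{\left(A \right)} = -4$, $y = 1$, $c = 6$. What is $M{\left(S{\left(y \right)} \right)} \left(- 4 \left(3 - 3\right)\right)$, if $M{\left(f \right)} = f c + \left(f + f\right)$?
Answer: $0$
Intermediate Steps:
$S{\left(A \right)} = -13$ ($S{\left(A \right)} = -9 - 4 = -13$)
$M{\left(f \right)} = 8 f$ ($M{\left(f \right)} = f 6 + \left(f + f\right) = 6 f + 2 f = 8 f$)
$M{\left(S{\left(y \right)} \right)} \left(- 4 \left(3 - 3\right)\right) = 8 \left(-13\right) \left(- 4 \left(3 - 3\right)\right) = - 104 \left(\left(-4\right) 0\right) = \left(-104\right) 0 = 0$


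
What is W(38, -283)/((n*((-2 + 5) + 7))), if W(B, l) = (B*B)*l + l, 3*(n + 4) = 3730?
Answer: -245361/7436 ≈ -32.996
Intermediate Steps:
n = 3718/3 (n = -4 + (⅓)*3730 = -4 + 3730/3 = 3718/3 ≈ 1239.3)
W(B, l) = l + l*B² (W(B, l) = B²*l + l = l*B² + l = l + l*B²)
W(38, -283)/((n*((-2 + 5) + 7))) = (-283*(1 + 38²))/((3718*((-2 + 5) + 7)/3)) = (-283*(1 + 1444))/((3718*(3 + 7)/3)) = (-283*1445)/(((3718/3)*10)) = -408935/37180/3 = -408935*3/37180 = -245361/7436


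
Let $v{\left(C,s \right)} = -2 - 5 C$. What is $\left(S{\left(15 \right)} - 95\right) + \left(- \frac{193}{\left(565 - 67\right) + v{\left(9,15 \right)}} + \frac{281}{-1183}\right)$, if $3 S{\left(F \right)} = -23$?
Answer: $- \frac{165393314}{1600599} \approx -103.33$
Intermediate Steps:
$S{\left(F \right)} = - \frac{23}{3}$ ($S{\left(F \right)} = \frac{1}{3} \left(-23\right) = - \frac{23}{3}$)
$\left(S{\left(15 \right)} - 95\right) + \left(- \frac{193}{\left(565 - 67\right) + v{\left(9,15 \right)}} + \frac{281}{-1183}\right) = \left(- \frac{23}{3} - 95\right) + \left(- \frac{193}{\left(565 - 67\right) - 47} + \frac{281}{-1183}\right) = - \frac{308}{3} + \left(- \frac{193}{498 - 47} + 281 \left(- \frac{1}{1183}\right)\right) = - \frac{308}{3} - \left(\frac{281}{1183} + \frac{193}{498 - 47}\right) = - \frac{308}{3} - \left(\frac{281}{1183} + \frac{193}{451}\right) = - \frac{308}{3} - \frac{355050}{533533} = - \frac{165393314}{1600599}$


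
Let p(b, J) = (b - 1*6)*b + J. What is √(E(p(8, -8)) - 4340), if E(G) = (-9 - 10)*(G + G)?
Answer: 6*I*√129 ≈ 68.147*I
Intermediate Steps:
p(b, J) = J + b*(-6 + b) (p(b, J) = (b - 6)*b + J = (-6 + b)*b + J = b*(-6 + b) + J = J + b*(-6 + b))
E(G) = -38*G
√(E(p(8, -8)) - 4340) = √(-38*(-8 + 8² - 6*8) - 4340) = √(-38*(-8 + 64 - 48) - 4340) = √(-38*8 - 4340) = √(-304 - 4340) = √(-4644) = 6*I*√129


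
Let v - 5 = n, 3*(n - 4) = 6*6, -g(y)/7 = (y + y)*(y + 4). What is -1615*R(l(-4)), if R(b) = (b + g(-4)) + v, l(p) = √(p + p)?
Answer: -33915 - 3230*I*√2 ≈ -33915.0 - 4567.9*I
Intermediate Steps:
l(p) = √2*√p (l(p) = √(2*p) = √2*√p)
g(y) = -14*y*(4 + y) (g(y) = -7*(y + y)*(y + 4) = -7*2*y*(4 + y) = -14*y*(4 + y))
n = 16 (n = 4 + (6*6)/3 = 4 + (⅓)*36 = 4 + 12 = 16)
v = 21 (v = 5 + 16 = 21)
R(b) = 21 + b (R(b) = (b - 14*(-4)*(4 - 4)) + 21 = (b - 14*(-4)*0) + 21 = (b + 0) + 21 = b + 21 = 21 + b)
-1615*R(l(-4)) = -1615*(21 + √2*√(-4)) = -1615*(21 + √2*(2*I)) = -1615*(21 + 2*I*√2) = -33915 - 3230*I*√2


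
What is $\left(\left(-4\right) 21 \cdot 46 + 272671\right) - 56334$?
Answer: $212473$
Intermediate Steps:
$\left(\left(-4\right) 21 \cdot 46 + 272671\right) - 56334 = \left(\left(-84\right) 46 + 272671\right) - 56334 = \left(-3864 + 272671\right) - 56334 = 268807 - 56334 = 212473$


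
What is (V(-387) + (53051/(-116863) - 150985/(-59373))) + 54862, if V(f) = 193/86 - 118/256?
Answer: 2095302532294072565/38189541972096 ≈ 54866.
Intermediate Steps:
V(f) = 9815/5504 (V(f) = 193*(1/86) - 118*1/256 = 193/86 - 59/128 = 9815/5504)
(V(-387) + (53051/(-116863) - 150985/(-59373))) + 54862 = (9815/5504 + (53051/(-116863) - 150985/(-59373))) + 54862 = (9815/5504 + (53051*(-1/116863) - 150985*(-1/59373))) + 54862 = (9815/5504 + (-53051/116863 + 150985/59373)) + 54862 = (9815/5504 + 14494763032/6938506899) + 54862 = 147880620941813/38189541972096 + 54862 = 2095302532294072565/38189541972096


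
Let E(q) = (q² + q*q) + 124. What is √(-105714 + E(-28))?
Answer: 3*I*√11558 ≈ 322.52*I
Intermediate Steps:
E(q) = 124 + 2*q² (E(q) = (q² + q²) + 124 = 2*q² + 124 = 124 + 2*q²)
√(-105714 + E(-28)) = √(-105714 + (124 + 2*(-28)²)) = √(-105714 + (124 + 2*784)) = √(-105714 + (124 + 1568)) = √(-105714 + 1692) = √(-104022) = 3*I*√11558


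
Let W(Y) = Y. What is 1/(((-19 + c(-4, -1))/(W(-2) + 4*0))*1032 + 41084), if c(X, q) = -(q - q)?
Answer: 1/50888 ≈ 1.9651e-5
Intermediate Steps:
c(X, q) = 0 (c(X, q) = -1*0 = 0)
1/(((-19 + c(-4, -1))/(W(-2) + 4*0))*1032 + 41084) = 1/(((-19 + 0)/(-2 + 4*0))*1032 + 41084) = 1/(-19/(-2 + 0)*1032 + 41084) = 1/(-19/(-2)*1032 + 41084) = 1/(-19*(-½)*1032 + 41084) = 1/((19/2)*1032 + 41084) = 1/(9804 + 41084) = 1/50888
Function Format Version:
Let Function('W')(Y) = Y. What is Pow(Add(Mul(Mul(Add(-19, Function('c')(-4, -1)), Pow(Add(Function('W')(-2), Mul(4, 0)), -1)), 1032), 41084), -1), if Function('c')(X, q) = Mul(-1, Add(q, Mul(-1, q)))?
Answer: Rational(1, 50888) ≈ 1.9651e-5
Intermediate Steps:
Function('c')(X, q) = 0 (Function('c')(X, q) = Mul(-1, 0) = 0)
Pow(Add(Mul(Mul(Add(-19, Function('c')(-4, -1)), Pow(Add(Function('W')(-2), Mul(4, 0)), -1)), 1032), 41084), -1) = Pow(Add(Mul(Mul(Add(-19, 0), Pow(Add(-2, Mul(4, 0)), -1)), 1032), 41084), -1) = Pow(Add(Mul(Mul(-19, Pow(Add(-2, 0), -1)), 1032), 41084), -1) = Pow(Add(Mul(Mul(-19, Pow(-2, -1)), 1032), 41084), -1) = Pow(Add(Mul(Mul(-19, Rational(-1, 2)), 1032), 41084), -1) = Pow(Add(Mul(Rational(19, 2), 1032), 41084), -1) = Pow(Add(9804, 41084), -1) = Pow(50888, -1) = Rational(1, 50888)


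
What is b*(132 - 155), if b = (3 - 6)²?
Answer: -207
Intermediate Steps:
b = 9 (b = (-3)² = 9)
b*(132 - 155) = 9*(132 - 155) = 9*(-23) = -207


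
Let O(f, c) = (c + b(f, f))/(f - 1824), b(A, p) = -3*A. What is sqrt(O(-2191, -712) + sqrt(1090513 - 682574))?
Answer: sqrt(-23531915 + 16120225*sqrt(407939))/4015 ≈ 25.244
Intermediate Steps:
O(f, c) = (c - 3*f)/(-1824 + f) (O(f, c) = (c - 3*f)/(f - 1824) = (c - 3*f)/(-1824 + f))
sqrt(O(-2191, -712) + sqrt(1090513 - 682574)) = sqrt((-712 - 3*(-2191))/(-1824 - 2191) + sqrt(1090513 - 682574)) = sqrt((-712 + 6573)/(-4015) + sqrt(407939)) = sqrt(-1/4015*5861 + sqrt(407939)) = sqrt(-5861/4015 + sqrt(407939))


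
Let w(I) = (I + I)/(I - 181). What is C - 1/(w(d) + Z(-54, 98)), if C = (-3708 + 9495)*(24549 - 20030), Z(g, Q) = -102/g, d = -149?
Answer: 36141307551/1382 ≈ 2.6151e+7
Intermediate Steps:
w(I) = 2*I/(-181 + I) (w(I) = (2*I)/(-181 + I) = 2*I/(-181 + I))
C = 26151453 (C = 5787*4519 = 26151453)
C - 1/(w(d) + Z(-54, 98)) = 26151453 - 1/(2*(-149)/(-181 - 149) - 102/(-54)) = 26151453 - 1/(2*(-149)/(-330) - 102*(-1/54)) = 26151453 - 1/(2*(-149)*(-1/330) + 17/9) = 26151453 - 1/(149/165 + 17/9) = 26151453 - 1/1382/495 = 26151453 - 1*495/1382 = 26151453 - 495/1382 = 36141307551/1382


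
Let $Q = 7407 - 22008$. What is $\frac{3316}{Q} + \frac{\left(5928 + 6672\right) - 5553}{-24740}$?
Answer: $- \frac{184931087}{361228740} \approx -0.51195$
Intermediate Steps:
$Q = -14601$ ($Q = 7407 - 22008 = -14601$)
$\frac{3316}{Q} + \frac{\left(5928 + 6672\right) - 5553}{-24740} = \frac{3316}{-14601} + \frac{\left(5928 + 6672\right) - 5553}{-24740} = 3316 \left(- \frac{1}{14601}\right) + \left(12600 - 5553\right) \left(- \frac{1}{24740}\right) = - \frac{3316}{14601} + 7047 \left(- \frac{1}{24740}\right) = - \frac{3316}{14601} - \frac{7047}{24740} = - \frac{184931087}{361228740}$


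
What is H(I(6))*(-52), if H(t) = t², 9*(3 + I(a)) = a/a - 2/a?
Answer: -324532/729 ≈ -445.17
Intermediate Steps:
I(a) = -26/9 - 2/(9*a) (I(a) = -3 + (a/a - 2/a)/9 = -3 + (1 - 2/a)/9 = -3 + (⅑ - 2/(9*a)) = -26/9 - 2/(9*a))
H(I(6))*(-52) = ((2/9)*(-1 - 13*6)/6)²*(-52) = ((2/9)*(⅙)*(-1 - 78))²*(-52) = ((2/9)*(⅙)*(-79))²*(-52) = (-79/27)²*(-52) = (6241/729)*(-52) = -324532/729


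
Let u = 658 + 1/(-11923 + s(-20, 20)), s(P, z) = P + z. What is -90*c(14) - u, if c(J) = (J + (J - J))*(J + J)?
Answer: -428488773/11923 ≈ -35938.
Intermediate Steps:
c(J) = 2*J² (c(J) = (J + 0)*(2*J) = J*(2*J) = 2*J²)
u = 7845333/11923 (u = 658 + 1/(-11923 + (-20 + 20)) = 658 + 1/(-11923 + 0) = 658 + 1/(-11923) = 658 - 1/11923 = 7845333/11923 ≈ 658.00)
-90*c(14) - u = -180*14² - 1*7845333/11923 = -180*196 - 7845333/11923 = -90*392 - 7845333/11923 = -35280 - 7845333/11923 = -428488773/11923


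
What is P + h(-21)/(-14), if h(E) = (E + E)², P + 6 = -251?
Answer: -383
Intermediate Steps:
P = -257 (P = -6 - 251 = -257)
h(E) = 4*E² (h(E) = (2*E)² = 4*E²)
P + h(-21)/(-14) = -257 + (4*(-21)²)/(-14) = -257 + (4*441)*(-1/14) = -257 + 1764*(-1/14) = -257 - 126 = -383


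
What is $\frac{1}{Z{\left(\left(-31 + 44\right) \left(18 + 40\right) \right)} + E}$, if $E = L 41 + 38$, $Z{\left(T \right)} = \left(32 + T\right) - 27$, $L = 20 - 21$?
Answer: $\frac{1}{756} \approx 0.0013228$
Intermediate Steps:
$L = -1$
$Z{\left(T \right)} = 5 + T$
$E = -3$ ($E = \left(-1\right) 41 + 38 = -41 + 38 = -3$)
$\frac{1}{Z{\left(\left(-31 + 44\right) \left(18 + 40\right) \right)} + E} = \frac{1}{\left(5 + \left(-31 + 44\right) \left(18 + 40\right)\right) - 3} = \frac{1}{\left(5 + 13 \cdot 58\right) - 3} = \frac{1}{\left(5 + 754\right) - 3} = \frac{1}{759 - 3} = \frac{1}{756}$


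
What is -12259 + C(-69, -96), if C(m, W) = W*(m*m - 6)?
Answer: -468739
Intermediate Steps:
C(m, W) = W*(-6 + m**2) (C(m, W) = W*(m**2 - 6) = W*(-6 + m**2))
-12259 + C(-69, -96) = -12259 - 96*(-6 + (-69)**2) = -12259 - 96*(-6 + 4761) = -12259 - 96*4755 = -12259 - 456480 = -468739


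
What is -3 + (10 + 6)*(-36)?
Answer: -579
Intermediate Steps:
-3 + (10 + 6)*(-36) = -3 + 16*(-36) = -3 - 576 = -579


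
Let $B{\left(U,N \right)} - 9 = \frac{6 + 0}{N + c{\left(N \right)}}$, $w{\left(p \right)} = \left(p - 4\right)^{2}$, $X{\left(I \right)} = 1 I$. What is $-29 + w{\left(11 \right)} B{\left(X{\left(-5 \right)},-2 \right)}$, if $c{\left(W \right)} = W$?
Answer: $\frac{677}{2} \approx 338.5$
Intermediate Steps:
$X{\left(I \right)} = I$
$w{\left(p \right)} = \left(-4 + p\right)^{2}$
$B{\left(U,N \right)} = 9 + \frac{3}{N}$ ($B{\left(U,N \right)} = 9 + \frac{6 + 0}{N + N} = 9 + \frac{6}{2 N} = 9 + 6 \frac{1}{2 N} = 9 + \frac{3}{N}$)
$-29 + w{\left(11 \right)} B{\left(X{\left(-5 \right)},-2 \right)} = -29 + \left(-4 + 11\right)^{2} \left(9 + \frac{3}{-2}\right) = -29 + 7^{2} \left(9 + 3 \left(- \frac{1}{2}\right)\right) = -29 + 49 \left(9 - \frac{3}{2}\right) = -29 + 49 \cdot \frac{15}{2} = -29 + \frac{735}{2} = \frac{677}{2}$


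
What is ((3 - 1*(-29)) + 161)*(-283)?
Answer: -54619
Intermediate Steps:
((3 - 1*(-29)) + 161)*(-283) = ((3 + 29) + 161)*(-283) = (32 + 161)*(-283) = 193*(-283) = -54619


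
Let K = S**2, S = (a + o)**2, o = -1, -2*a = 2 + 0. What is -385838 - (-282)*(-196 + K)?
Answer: -436598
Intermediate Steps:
a = -1 (a = -(2 + 0)/2 = -1/2*2 = -1)
S = 4 (S = (-1 - 1)**2 = (-2)**2 = 4)
K = 16 (K = 4**2 = 16)
-385838 - (-282)*(-196 + K) = -385838 - (-282)*(-196 + 16) = -385838 - (-282)*(-180) = -385838 - 1*50760 = -385838 - 50760 = -436598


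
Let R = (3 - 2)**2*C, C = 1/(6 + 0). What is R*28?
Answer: 14/3 ≈ 4.6667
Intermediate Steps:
C = 1/6 ≈ 0.16667
R = 1/6 (R = (3 - 2)**2*(1/6) = 1**2*(1/6) = 1*(1/6) = 1/6 ≈ 0.16667)
R*28 = (1/6)*28 = 14/3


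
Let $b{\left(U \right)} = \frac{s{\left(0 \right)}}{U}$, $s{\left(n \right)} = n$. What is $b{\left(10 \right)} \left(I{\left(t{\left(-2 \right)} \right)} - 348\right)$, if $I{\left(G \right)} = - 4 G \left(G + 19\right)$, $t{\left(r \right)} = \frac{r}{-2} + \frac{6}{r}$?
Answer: $0$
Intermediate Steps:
$t{\left(r \right)} = \frac{6}{r} - \frac{r}{2}$ ($t{\left(r \right)} = r \left(- \frac{1}{2}\right) + \frac{6}{r} = - \frac{r}{2} + \frac{6}{r} = \frac{6}{r} - \frac{r}{2}$)
$b{\left(U \right)} = 0$ ($b{\left(U \right)} = \frac{0}{U} = 0$)
$I{\left(G \right)} = - 4 G \left(19 + G\right)$
$b{\left(10 \right)} \left(I{\left(t{\left(-2 \right)} \right)} - 348\right) = 0 \left(- 4 \left(\frac{6}{-2} - -1\right) \left(19 + \left(\frac{6}{-2} - -1\right)\right) - 348\right) = 0 \left(- 4 \left(6 \left(- \frac{1}{2}\right) + 1\right) \left(19 + \left(6 \left(- \frac{1}{2}\right) + 1\right)\right) - 348\right) = 0 \left(- 4 \left(-3 + 1\right) \left(19 + \left(-3 + 1\right)\right) - 348\right) = 0 \left(\left(-4\right) \left(-2\right) \left(19 - 2\right) - 348\right) = 0 \left(\left(-4\right) \left(-2\right) 17 - 348\right) = 0 \left(136 - 348\right) = 0 \left(-212\right) = 0$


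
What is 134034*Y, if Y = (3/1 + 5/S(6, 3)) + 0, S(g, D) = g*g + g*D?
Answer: 3730613/9 ≈ 4.1451e+5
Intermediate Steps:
S(g, D) = g² + D*g
Y = 167/54 (Y = (3/1 + 5/((6*(3 + 6)))) + 0 = (3*1 + 5/((6*9))) + 0 = (3 + 5/54) + 0 = 167/54 + 0 = 167/54 ≈ 3.0926)
134034*Y = 134034*(167/54) = 3730613/9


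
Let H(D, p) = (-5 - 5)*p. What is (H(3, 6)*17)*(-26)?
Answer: 26520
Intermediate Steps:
H(D, p) = -10*p
(H(3, 6)*17)*(-26) = (-10*6*17)*(-26) = -60*17*(-26) = -1020*(-26) = 26520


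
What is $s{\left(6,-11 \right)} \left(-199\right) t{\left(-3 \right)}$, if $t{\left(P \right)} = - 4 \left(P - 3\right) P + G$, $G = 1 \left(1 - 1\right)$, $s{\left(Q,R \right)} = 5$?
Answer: $71640$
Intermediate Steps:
$G = 0$ ($G = 1 \cdot 0 = 0$)
$t{\left(P \right)} = P \left(12 - 4 P\right)$ ($t{\left(P \right)} = - 4 \left(P - 3\right) P + 0 = - 4 \left(-3 + P\right) P + 0 = \left(12 - 4 P\right) P + 0 = P \left(12 - 4 P\right) + 0 = P \left(12 - 4 P\right)$)
$s{\left(6,-11 \right)} \left(-199\right) t{\left(-3 \right)} = 5 \left(-199\right) 4 \left(-3\right) \left(3 - -3\right) = - 995 \cdot 4 \left(-3\right) \left(3 + 3\right) = - 995 \cdot 4 \left(-3\right) 6 = \left(-995\right) \left(-72\right) = 71640$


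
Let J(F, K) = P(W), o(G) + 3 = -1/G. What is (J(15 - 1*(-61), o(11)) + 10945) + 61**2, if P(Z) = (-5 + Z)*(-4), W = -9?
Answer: 14722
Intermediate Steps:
o(G) = -3 - 1/G
P(Z) = 20 - 4*Z
J(F, K) = 56 (J(F, K) = 20 - 4*(-9) = 20 + 36 = 56)
(J(15 - 1*(-61), o(11)) + 10945) + 61**2 = (56 + 10945) + 61**2 = 11001 + 3721 = 14722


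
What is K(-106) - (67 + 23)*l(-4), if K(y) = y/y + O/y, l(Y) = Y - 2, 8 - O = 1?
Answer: 57339/106 ≈ 540.93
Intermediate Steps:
O = 7 (O = 8 - 1*1 = 8 - 1 = 7)
l(Y) = -2 + Y
K(y) = 1 + 7/y (K(y) = y/y + 7/y = 1 + 7/y)
K(-106) - (67 + 23)*l(-4) = (7 - 106)/(-106) - (67 + 23)*(-2 - 4) = -1/106*(-99) - 90*(-6) = 99/106 - 1*(-540) = 99/106 + 540 = 57339/106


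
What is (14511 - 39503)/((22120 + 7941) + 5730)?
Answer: -24992/35791 ≈ -0.69828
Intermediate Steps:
(14511 - 39503)/((22120 + 7941) + 5730) = -24992/(30061 + 5730) = -24992/35791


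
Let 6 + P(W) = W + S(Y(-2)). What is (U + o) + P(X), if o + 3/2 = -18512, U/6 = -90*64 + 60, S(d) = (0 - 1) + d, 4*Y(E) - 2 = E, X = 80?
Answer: -105281/2 ≈ -52641.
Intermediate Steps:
Y(E) = ½ + E/4
S(d) = -1 + d
U = -34200 (U = 6*(-90*64 + 60) = 6*(-5760 + 60) = 6*(-5700) = -34200)
o = -37027/2 (o = -3/2 - 18512 = -37027/2 ≈ -18514.)
P(W) = -7 + W (P(W) = -6 + (W + (-1 + (½ + (¼)*(-2)))) = -6 + (W + (-1 + (½ - ½))) = -6 + (W + (-1 + 0)) = -6 + (W - 1) = -6 + (-1 + W) = -7 + W)
(U + o) + P(X) = (-34200 - 37027/2) + (-7 + 80) = -105427/2 + 73 = -105281/2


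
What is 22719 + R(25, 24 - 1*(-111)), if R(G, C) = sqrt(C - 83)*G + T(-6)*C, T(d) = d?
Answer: 21909 + 50*sqrt(13) ≈ 22089.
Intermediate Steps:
R(G, C) = -6*C + G*sqrt(-83 + C) (R(G, C) = sqrt(C - 83)*G - 6*C = sqrt(-83 + C)*G - 6*C = G*sqrt(-83 + C) - 6*C = -6*C + G*sqrt(-83 + C))
22719 + R(25, 24 - 1*(-111)) = 22719 + (-6*(24 - 1*(-111)) + 25*sqrt(-83 + (24 - 1*(-111)))) = 22719 + (-6*(24 + 111) + 25*sqrt(-83 + (24 + 111))) = 22719 + (-6*135 + 25*sqrt(-83 + 135)) = 22719 + (-810 + 25*sqrt(52)) = 22719 + (-810 + 25*(2*sqrt(13))) = 22719 + (-810 + 50*sqrt(13)) = 21909 + 50*sqrt(13)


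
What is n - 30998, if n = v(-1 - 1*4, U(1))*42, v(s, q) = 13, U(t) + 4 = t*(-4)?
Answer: -30452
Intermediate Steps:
U(t) = -4 - 4*t (U(t) = -4 + t*(-4) = -4 - 4*t)
n = 546 (n = 13*42 = 546)
n - 30998 = 546 - 30998 = -30452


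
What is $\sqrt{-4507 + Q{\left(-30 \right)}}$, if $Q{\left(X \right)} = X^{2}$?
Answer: $i \sqrt{3607} \approx 60.058 i$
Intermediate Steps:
$\sqrt{-4507 + Q{\left(-30 \right)}} = \sqrt{-4507 + \left(-30\right)^{2}} = \sqrt{-4507 + 900} = \sqrt{-3607} = i \sqrt{3607}$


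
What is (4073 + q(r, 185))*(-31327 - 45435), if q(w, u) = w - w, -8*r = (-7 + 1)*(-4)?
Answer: -312651626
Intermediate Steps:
r = -3 (r = -(-7 + 1)*(-4)/8 = -(-3)*(-4)/4 = -1/8*24 = -3)
q(w, u) = 0
(4073 + q(r, 185))*(-31327 - 45435) = (4073 + 0)*(-31327 - 45435) = 4073*(-76762) = -312651626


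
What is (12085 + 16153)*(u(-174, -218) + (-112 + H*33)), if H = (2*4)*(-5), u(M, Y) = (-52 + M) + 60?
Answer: -45124324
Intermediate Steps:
u(M, Y) = 8 + M
H = -40 (H = 8*(-5) = -40)
(12085 + 16153)*(u(-174, -218) + (-112 + H*33)) = (12085 + 16153)*((8 - 174) + (-112 - 40*33)) = 28238*(-166 + (-112 - 1320)) = 28238*(-166 - 1432) = 28238*(-1598) = -45124324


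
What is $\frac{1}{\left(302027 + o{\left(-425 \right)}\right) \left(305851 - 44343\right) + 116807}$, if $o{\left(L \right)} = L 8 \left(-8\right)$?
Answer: $\frac{1}{86095611123} \approx 1.1615 \cdot 10^{-11}$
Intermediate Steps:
$o{\left(L \right)} = - 64 L$ ($o{\left(L \right)} = 8 L \left(-8\right) = - 64 L$)
$\frac{1}{\left(302027 + o{\left(-425 \right)}\right) \left(305851 - 44343\right) + 116807} = \frac{1}{\left(302027 - -27200\right) \left(305851 - 44343\right) + 116807} = \frac{1}{\left(302027 + 27200\right) 261508 + 116807} = \frac{1}{329227 \cdot 261508 + 116807} = \frac{1}{86095494316 + 116807} = \frac{1}{86095611123}$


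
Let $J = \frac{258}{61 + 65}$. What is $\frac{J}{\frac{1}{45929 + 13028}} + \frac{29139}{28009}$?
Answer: $\frac{71007656278}{588189} \approx 1.2072 \cdot 10^{5}$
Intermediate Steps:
$J = \frac{43}{21}$ ($J = \frac{258}{126} = 258 \cdot \frac{1}{126} = \frac{43}{21} \approx 2.0476$)
$\frac{J}{\frac{1}{45929 + 13028}} + \frac{29139}{28009} = \frac{43}{21 \frac{1}{45929 + 13028}} + \frac{29139}{28009} = \frac{43}{21 \cdot \frac{1}{58957}} + 29139 \cdot \frac{1}{28009} = \frac{43 \frac{1}{\frac{1}{58957}}}{21} + \frac{29139}{28009} = \frac{43}{21} \cdot 58957 + \frac{29139}{28009} = \frac{2535151}{21} + \frac{29139}{28009} = \frac{71007656278}{588189}$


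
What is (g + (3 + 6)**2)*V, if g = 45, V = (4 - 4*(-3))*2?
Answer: 4032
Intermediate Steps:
V = 32 (V = (4 + 12)*2 = 16*2 = 32)
(g + (3 + 6)**2)*V = (45 + (3 + 6)**2)*32 = (45 + 9**2)*32 = (45 + 81)*32 = 126*32 = 4032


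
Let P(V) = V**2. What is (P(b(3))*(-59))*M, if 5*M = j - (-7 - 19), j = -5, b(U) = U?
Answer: -11151/5 ≈ -2230.2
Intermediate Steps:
M = 21/5 (M = (-5 - (-7 - 19))/5 = (-5 - 1*(-26))/5 = (-5 + 26)/5 = (1/5)*21 = 21/5 ≈ 4.2000)
(P(b(3))*(-59))*M = (3**2*(-59))*(21/5) = (9*(-59))*(21/5) = -531*21/5 = -11151/5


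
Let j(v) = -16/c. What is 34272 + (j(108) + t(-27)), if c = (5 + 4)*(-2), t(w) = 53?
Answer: 308933/9 ≈ 34326.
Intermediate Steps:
c = -18 (c = 9*(-2) = -18)
j(v) = 8/9 (j(v) = -16/(-18) = -16*(-1/18) = 8/9)
34272 + (j(108) + t(-27)) = 34272 + (8/9 + 53) = 34272 + 485/9 = 308933/9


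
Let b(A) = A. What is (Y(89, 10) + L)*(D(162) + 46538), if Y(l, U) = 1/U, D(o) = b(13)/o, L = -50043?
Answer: -3772818803501/1620 ≈ -2.3289e+9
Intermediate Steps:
D(o) = 13/o
(Y(89, 10) + L)*(D(162) + 46538) = (1/10 - 50043)*(13/162 + 46538) = (⅒ - 50043)*(13*(1/162) + 46538) = -500429*(13/162 + 46538)/10 = -500429/10*7539169/162 = -3772818803501/1620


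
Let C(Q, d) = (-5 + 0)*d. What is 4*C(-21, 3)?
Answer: -60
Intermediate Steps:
C(Q, d) = -5*d
4*C(-21, 3) = 4*(-5*3) = 4*(-15) = -60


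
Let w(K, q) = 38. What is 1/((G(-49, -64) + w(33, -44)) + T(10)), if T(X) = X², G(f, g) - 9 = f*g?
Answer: 1/3283 ≈ 0.00030460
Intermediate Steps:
G(f, g) = 9 + f*g
1/((G(-49, -64) + w(33, -44)) + T(10)) = 1/(((9 - 49*(-64)) + 38) + 10²) = 1/(((9 + 3136) + 38) + 100) = 1/((3145 + 38) + 100) = 1/(3183 + 100) = 1/3283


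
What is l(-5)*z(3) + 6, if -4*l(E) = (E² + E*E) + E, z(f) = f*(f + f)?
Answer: -393/2 ≈ -196.50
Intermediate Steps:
z(f) = 2*f² (z(f) = f*(2*f) = 2*f²)
l(E) = -E²/2 - E/4 (l(E) = -((E² + E*E) + E)/4 = -((E² + E²) + E)/4 = -(2*E² + E)/4 = -(E + 2*E²)/4 = -E²/2 - E/4)
l(-5)*z(3) + 6 = (-¼*(-5)*(1 + 2*(-5)))*(2*3²) + 6 = (-¼*(-5)*(1 - 10))*(2*9) + 6 = -¼*(-5)*(-9)*18 + 6 = -45/4*18 + 6 = -405/2 + 6 = -393/2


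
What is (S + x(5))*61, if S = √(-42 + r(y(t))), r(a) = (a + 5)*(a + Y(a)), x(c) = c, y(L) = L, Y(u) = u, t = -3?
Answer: 305 + 183*I*√6 ≈ 305.0 + 448.26*I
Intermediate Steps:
r(a) = 2*a*(5 + a) (r(a) = (a + 5)*(a + a) = (5 + a)*(2*a) = 2*a*(5 + a))
S = 3*I*√6 (S = √(-42 + 2*(-3)*(5 - 3)) = √(-42 + 2*(-3)*2) = √(-42 - 12) = √(-54) = 3*I*√6 ≈ 7.3485*I)
(S + x(5))*61 = (3*I*√6 + 5)*61 = (5 + 3*I*√6)*61 = 305 + 183*I*√6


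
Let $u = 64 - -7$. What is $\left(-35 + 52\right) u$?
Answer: $1207$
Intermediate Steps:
$u = 71$ ($u = 64 + 7 = 71$)
$\left(-35 + 52\right) u = \left(-35 + 52\right) 71 = 17 \cdot 71 = 1207$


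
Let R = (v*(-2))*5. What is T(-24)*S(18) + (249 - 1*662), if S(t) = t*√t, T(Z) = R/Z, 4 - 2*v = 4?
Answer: -413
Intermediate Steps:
v = 0 (v = 2 - ½*4 = 2 - 2 = 0)
R = 0 (R = (0*(-2))*5 = 0*5 = 0)
T(Z) = 0 (T(Z) = 0/Z = 0)
S(t) = t^(3/2)
T(-24)*S(18) + (249 - 1*662) = 0*18^(3/2) + (249 - 1*662) = 0*(54*√2) + (249 - 662) = 0 - 413 = -413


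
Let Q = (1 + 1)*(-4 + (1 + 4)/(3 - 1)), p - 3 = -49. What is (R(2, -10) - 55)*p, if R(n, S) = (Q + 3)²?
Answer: 2530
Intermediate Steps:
p = -46 (p = 3 - 49 = -46)
Q = -3 (Q = 2*(-4 + 5/2) = 2*(-3/2) = -3)
R(n, S) = 0 (R(n, S) = (-3 + 3)² = 0² = 0)
(R(2, -10) - 55)*p = (0 - 55)*(-46) = -55*(-46) = 2530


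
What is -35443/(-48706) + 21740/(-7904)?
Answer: -97340871/48121528 ≈ -2.0228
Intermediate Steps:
-35443/(-48706) + 21740/(-7904) = -35443*(-1/48706) + 21740*(-1/7904) = 35443/48706 - 5435/1976 = -97340871/48121528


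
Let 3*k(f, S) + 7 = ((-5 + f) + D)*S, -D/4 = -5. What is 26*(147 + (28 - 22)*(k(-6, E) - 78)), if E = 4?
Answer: -6838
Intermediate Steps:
D = 20 (D = -4*(-5) = 20)
k(f, S) = -7/3 + S*(15 + f)/3 (k(f, S) = -7/3 + (((-5 + f) + 20)*S)/3 = -7/3 + ((15 + f)*S)/3 = -7/3 + (S*(15 + f))/3 = -7/3 + S*(15 + f)/3)
26*(147 + (28 - 22)*(k(-6, E) - 78)) = 26*(147 + (28 - 22)*((-7/3 + 5*4 + (⅓)*4*(-6)) - 78)) = 26*(147 + 6*((-7/3 + 20 - 8) - 78)) = 26*(147 + 6*(29/3 - 78)) = 26*(147 + 6*(-205/3)) = 26*(147 - 410) = 26*(-263) = -6838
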